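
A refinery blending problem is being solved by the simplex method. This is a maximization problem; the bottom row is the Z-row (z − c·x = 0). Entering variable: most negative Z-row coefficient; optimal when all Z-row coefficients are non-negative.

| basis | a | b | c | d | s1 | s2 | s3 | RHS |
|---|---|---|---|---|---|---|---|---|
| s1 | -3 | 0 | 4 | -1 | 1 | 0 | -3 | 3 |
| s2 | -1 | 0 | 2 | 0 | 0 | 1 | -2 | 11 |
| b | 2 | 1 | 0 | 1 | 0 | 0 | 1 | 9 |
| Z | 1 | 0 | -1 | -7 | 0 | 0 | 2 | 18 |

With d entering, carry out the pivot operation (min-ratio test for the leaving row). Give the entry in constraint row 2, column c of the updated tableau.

2

Ratio test on column d — row 1: entry -1 ≤ 0; row 2: entry 0 ≤ 0; row 3: 9/1 = 9. Minimum is 9 at row 3 (b leaves); pivot element 1.
Divide row 3 by 1; eliminate column d from the other rows.
Row 2 update in column c: 2 − 0·0 = 2.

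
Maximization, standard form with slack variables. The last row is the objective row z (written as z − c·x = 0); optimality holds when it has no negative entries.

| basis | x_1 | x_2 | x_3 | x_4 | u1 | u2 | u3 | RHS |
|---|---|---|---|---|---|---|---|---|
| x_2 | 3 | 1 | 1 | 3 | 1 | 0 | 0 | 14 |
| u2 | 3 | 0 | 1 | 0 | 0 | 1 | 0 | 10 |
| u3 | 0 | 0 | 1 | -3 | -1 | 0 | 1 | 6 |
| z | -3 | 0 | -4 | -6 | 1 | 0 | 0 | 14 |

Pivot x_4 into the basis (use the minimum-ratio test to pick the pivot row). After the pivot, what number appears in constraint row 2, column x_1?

3

Ratio test on column x_4 — row 1: 14/3 = 14/3; row 2: entry 0 ≤ 0; row 3: entry -3 ≤ 0. Minimum is 14/3 at row 1 (x_2 leaves); pivot element 3.
Divide row 1 by 3; eliminate column x_4 from the other rows.
Row 2 update in column x_1: 3 − 0·1 = 3.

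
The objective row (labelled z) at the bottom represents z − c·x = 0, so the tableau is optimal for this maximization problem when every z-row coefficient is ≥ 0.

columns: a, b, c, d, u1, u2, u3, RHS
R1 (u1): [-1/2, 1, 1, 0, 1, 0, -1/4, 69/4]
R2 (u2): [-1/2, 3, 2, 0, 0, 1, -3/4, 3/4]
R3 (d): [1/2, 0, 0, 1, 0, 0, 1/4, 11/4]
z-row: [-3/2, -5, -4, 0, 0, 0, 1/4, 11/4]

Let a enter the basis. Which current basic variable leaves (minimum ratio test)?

d

Column a entries and ratios — u1: -1/2 ≤ 0, skip; u2: -1/2 ≤ 0, skip; d: (11/4)/(1/2) = 11/2.
Smallest ratio is 11/2 in the row of d, so d leaves.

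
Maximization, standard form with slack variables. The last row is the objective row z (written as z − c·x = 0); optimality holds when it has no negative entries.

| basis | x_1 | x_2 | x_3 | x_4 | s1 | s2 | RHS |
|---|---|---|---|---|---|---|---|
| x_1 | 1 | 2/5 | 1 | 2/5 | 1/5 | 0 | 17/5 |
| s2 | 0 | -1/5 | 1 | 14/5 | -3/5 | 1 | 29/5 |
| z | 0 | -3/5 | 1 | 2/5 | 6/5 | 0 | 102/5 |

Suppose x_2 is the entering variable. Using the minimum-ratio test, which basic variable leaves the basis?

x_1

Column x_2 entries and ratios — x_1: (17/5)/(2/5) = 17/2; s2: -1/5 ≤ 0, skip.
Smallest ratio is 17/2 in the row of x_1, so x_1 leaves.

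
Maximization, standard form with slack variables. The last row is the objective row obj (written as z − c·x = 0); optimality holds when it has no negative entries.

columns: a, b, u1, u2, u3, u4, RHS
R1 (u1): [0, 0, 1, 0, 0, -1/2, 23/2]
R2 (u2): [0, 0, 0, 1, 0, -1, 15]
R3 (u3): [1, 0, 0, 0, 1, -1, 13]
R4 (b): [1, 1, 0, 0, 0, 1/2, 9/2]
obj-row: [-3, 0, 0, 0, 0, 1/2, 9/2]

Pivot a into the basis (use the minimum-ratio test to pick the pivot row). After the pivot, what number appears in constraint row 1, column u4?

-1/2

Ratio test on column a — row 1: entry 0 ≤ 0; row 2: entry 0 ≤ 0; row 3: 13/1 = 13; row 4: (9/2)/1 = 9/2. Minimum is 9/2 at row 4 (b leaves); pivot element 1.
Divide row 4 by 1; eliminate column a from the other rows.
Row 1 update in column u4: -1/2 − 0·(1/2) = -1/2.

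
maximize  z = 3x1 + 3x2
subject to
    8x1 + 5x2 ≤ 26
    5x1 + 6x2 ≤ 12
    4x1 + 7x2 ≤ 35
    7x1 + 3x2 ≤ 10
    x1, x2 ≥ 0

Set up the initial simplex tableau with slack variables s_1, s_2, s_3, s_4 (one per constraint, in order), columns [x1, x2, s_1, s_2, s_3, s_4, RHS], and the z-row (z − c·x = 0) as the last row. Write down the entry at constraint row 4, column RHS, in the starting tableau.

10

The RHS of constraint 4 is b_4 = 10.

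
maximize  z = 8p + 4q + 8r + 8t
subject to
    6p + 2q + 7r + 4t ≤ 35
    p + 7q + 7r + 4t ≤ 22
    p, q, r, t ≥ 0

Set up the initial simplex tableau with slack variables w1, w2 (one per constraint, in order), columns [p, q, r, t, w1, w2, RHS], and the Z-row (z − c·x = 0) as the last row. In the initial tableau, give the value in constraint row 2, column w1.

0

Slack w1 belongs to constraint 1; its column is the unit vector e_1, so the entry in row 2 is 0.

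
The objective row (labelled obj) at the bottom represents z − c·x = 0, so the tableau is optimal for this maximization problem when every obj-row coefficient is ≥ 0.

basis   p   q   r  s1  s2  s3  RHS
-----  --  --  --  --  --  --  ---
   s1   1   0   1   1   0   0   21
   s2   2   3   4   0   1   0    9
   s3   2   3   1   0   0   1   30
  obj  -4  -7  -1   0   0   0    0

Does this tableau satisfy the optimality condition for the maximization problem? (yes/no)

The obj-row has a negative entry -7 in column q, so it is not optimal.

no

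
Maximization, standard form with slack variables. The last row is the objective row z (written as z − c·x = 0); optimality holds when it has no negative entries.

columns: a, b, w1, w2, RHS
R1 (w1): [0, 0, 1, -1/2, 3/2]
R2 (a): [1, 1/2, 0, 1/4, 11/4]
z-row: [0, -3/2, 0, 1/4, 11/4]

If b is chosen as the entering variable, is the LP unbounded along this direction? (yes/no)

no

Column b has positive entries in row(s) 2, so the ratio test bounds it — not unbounded.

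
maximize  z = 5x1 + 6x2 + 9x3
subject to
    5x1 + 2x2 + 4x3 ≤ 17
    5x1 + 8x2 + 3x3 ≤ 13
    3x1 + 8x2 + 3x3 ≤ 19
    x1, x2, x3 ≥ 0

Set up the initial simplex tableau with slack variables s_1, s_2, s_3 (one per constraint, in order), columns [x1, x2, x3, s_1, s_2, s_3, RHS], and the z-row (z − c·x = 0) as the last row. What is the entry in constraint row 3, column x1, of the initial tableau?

3

Constraint 3 has coefficient 3 on x1.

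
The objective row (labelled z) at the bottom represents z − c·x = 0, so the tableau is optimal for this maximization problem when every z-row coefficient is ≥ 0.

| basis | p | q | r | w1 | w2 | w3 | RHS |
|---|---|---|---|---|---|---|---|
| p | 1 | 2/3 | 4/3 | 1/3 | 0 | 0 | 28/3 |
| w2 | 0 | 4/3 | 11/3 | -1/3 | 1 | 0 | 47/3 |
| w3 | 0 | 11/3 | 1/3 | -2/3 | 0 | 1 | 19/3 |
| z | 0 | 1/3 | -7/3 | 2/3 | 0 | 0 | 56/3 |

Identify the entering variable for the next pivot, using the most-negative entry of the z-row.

Negative z-row entries: r: -7/3.
The most negative is -7/3 in column r, so r enters.

r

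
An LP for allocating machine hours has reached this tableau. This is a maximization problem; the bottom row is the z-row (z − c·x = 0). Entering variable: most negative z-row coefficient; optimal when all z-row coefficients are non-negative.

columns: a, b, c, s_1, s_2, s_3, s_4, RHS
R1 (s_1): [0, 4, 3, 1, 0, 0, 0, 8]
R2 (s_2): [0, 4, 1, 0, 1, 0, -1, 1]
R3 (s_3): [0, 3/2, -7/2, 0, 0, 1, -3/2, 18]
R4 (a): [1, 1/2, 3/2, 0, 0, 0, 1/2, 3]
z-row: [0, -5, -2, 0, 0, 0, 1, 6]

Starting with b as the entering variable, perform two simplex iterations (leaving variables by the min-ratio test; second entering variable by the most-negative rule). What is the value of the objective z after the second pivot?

Ratio test on column b — row 1: 8/4 = 2; row 2: 1/4 = 1/4; row 3: 18/(3/2) = 12; row 4: 3/(1/2) = 6. Minimum is 1/4 at row 2 (s_2 leaves); pivot element 4.
Pivot on row 2; the z-row RHS becomes 6 − (-5)·(1/4) = 29/4.
Next entering variable (most negative z-row entry -3/4): c.
Ratio test on column c — row 1: 7/2 = 7/2; row 2: (1/4)/(1/4) = 1; row 3: entry -31/8 ≤ 0; row 4: (23/8)/(11/8) = 23/11. Minimum is 1 at row 2 (b leaves); pivot element 1/4.
After the second pivot the z-row RHS is 29/4 − (-3/4)·1 = 8.

8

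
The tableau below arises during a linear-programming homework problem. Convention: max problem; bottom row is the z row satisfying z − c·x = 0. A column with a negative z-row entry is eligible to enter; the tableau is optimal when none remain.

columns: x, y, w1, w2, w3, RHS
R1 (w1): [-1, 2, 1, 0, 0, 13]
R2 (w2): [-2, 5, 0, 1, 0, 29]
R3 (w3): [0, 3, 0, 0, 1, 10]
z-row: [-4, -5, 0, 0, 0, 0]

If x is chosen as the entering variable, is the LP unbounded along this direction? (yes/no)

yes

Every constraint-row entry in column x is ≤ 0, so increasing x is unbounded.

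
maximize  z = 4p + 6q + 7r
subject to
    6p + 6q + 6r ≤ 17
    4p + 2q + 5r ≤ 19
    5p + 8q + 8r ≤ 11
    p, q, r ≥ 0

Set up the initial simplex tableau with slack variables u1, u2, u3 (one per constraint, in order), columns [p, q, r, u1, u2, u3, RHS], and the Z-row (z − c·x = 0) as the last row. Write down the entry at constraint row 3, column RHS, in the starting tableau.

The RHS of constraint 3 is b_3 = 11.

11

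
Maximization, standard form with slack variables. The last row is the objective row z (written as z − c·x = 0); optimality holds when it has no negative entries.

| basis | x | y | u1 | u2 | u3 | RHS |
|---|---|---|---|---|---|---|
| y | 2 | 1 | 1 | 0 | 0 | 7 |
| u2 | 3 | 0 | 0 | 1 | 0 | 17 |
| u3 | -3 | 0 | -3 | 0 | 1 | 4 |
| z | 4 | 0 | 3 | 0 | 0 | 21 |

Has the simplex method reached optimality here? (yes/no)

Every z-row coefficient is ≥ 0, so the tableau is optimal.

yes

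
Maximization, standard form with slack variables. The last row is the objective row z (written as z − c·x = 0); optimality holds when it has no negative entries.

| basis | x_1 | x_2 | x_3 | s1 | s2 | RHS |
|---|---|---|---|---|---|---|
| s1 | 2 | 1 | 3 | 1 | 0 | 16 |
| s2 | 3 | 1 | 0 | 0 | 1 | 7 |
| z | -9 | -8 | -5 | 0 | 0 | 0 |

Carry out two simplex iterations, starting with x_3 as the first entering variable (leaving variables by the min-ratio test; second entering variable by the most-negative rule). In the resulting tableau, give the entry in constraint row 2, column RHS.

7

Ratio test on column x_3 — row 1: 16/3 = 16/3; row 2: entry 0 ≤ 0. Minimum is 16/3 at row 1 (s1 leaves); pivot element 3.
Divide row 1 by 3; eliminate column x_3 from the other rows.
Second iteration: most negative z-row entry is -19/3 in column x_2, so x_2 enters.
Ratio test on column x_2 — row 1: (16/3)/(1/3) = 16; row 2: 7/1 = 7. Minimum is 7 at row 2 (s2 leaves); pivot element 1.
Divide row 2 by 1; eliminate column x_2 from the other rows.
After both pivots, the entry at constraint row 2, column RHS is 7.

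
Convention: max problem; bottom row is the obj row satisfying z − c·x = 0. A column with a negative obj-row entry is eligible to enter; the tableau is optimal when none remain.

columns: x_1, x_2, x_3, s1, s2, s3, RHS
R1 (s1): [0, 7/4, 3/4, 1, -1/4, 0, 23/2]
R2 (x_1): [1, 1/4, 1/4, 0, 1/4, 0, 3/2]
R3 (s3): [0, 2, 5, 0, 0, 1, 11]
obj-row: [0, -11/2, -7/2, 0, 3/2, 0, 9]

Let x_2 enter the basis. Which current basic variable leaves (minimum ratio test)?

Column x_2 entries and ratios — s1: (23/2)/(7/4) = 46/7; x_1: (3/2)/(1/4) = 6; s3: 11/2 = 11/2.
Smallest ratio is 11/2 in the row of s3, so s3 leaves.

s3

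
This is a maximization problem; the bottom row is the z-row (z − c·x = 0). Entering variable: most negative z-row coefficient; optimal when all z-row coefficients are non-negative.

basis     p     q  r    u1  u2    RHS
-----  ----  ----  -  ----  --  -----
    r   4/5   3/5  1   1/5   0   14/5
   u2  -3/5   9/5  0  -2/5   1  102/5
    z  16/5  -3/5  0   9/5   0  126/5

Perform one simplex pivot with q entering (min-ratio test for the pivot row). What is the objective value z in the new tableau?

28

Ratio test on column q — row 1: (14/5)/(3/5) = 14/3; row 2: (102/5)/(9/5) = 34/3. Minimum is 14/3 at row 1 (r leaves); pivot element 3/5.
Pivot on row 1; the z-row RHS becomes 126/5 − (-3/5)·(14/3) = 28.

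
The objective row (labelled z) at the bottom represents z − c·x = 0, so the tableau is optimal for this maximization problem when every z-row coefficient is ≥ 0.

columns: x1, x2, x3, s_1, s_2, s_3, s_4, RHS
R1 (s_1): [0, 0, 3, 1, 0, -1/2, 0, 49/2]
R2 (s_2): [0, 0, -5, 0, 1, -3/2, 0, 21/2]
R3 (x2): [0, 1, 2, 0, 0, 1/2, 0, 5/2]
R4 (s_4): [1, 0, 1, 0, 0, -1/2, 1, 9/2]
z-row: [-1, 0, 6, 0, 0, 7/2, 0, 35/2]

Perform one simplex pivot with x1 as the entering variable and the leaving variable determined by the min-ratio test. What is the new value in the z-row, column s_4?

1

Ratio test on column x1 — row 1: entry 0 ≤ 0; row 2: entry 0 ≤ 0; row 3: entry 0 ≤ 0; row 4: (9/2)/1 = 9/2. Minimum is 9/2 at row 4 (s_4 leaves); pivot element 1.
Divide row 4 by 1; eliminate column x1 from the other rows.
z-row update in column s_4: 0 − (-1)·1 = 1.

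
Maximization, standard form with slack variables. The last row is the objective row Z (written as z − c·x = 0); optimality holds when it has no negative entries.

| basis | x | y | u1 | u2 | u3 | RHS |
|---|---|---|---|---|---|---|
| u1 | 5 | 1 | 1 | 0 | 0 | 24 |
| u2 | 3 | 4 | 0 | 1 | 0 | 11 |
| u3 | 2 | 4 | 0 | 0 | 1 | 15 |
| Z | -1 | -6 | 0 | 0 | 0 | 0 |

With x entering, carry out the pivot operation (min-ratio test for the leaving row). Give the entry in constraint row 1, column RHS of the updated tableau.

17/3

Ratio test on column x — row 1: 24/5 = 24/5; row 2: 11/3 = 11/3; row 3: 15/2 = 15/2. Minimum is 11/3 at row 2 (u2 leaves); pivot element 3.
Divide row 2 by 3; eliminate column x from the other rows.
Row 1 update in column RHS: 24 − 5·(11/3) = 17/3.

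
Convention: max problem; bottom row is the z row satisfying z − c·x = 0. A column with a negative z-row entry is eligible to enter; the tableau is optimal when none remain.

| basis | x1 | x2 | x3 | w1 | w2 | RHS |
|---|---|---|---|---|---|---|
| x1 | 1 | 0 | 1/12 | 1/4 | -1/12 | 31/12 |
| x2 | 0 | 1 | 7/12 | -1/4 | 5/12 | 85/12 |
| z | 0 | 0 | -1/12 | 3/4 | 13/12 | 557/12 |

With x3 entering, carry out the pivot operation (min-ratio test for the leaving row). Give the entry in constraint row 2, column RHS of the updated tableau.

Ratio test on column x3 — row 1: (31/12)/(1/12) = 31; row 2: (85/12)/(7/12) = 85/7. Minimum is 85/7 at row 2 (x2 leaves); pivot element 7/12.
Divide row 2 by 7/12; eliminate column x3 from the other rows.
In the new row 2, the RHS entry is the old entry divided by the pivot: (85/12)/(7/12) = 85/7.

85/7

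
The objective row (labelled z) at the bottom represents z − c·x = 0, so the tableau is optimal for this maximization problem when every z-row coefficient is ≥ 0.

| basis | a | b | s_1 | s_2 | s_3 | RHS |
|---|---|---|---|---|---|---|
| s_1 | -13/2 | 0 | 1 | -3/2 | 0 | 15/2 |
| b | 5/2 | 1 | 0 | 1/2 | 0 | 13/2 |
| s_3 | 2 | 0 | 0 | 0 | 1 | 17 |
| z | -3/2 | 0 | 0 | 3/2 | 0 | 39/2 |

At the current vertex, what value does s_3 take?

17

s_3 is basic (row 3); its value is the RHS of that row, 17.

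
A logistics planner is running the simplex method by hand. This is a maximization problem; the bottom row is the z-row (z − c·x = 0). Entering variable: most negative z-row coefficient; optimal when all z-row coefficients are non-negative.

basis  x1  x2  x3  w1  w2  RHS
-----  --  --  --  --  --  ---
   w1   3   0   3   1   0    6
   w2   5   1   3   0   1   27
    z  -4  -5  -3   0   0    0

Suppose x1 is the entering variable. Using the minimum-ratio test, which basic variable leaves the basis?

w1

Column x1 entries and ratios — w1: 6/3 = 2; w2: 27/5 = 27/5.
Smallest ratio is 2 in the row of w1, so w1 leaves.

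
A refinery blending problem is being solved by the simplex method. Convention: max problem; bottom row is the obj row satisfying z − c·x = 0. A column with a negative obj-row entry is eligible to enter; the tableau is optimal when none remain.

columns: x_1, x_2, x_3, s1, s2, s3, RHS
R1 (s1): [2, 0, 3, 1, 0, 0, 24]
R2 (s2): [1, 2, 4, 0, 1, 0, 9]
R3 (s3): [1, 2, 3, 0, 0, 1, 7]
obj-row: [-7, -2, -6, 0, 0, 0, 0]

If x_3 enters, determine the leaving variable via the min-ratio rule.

s2

Column x_3 entries and ratios — s1: 24/3 = 8; s2: 9/4 = 9/4; s3: 7/3 = 7/3.
Smallest ratio is 9/4 in the row of s2, so s2 leaves.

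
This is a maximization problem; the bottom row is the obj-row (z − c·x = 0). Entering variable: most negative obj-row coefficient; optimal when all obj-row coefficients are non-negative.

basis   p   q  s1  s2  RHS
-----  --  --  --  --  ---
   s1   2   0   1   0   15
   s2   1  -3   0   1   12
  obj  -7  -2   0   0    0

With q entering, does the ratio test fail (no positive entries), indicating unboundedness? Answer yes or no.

yes

Every constraint-row entry in column q is ≤ 0, so increasing q is unbounded.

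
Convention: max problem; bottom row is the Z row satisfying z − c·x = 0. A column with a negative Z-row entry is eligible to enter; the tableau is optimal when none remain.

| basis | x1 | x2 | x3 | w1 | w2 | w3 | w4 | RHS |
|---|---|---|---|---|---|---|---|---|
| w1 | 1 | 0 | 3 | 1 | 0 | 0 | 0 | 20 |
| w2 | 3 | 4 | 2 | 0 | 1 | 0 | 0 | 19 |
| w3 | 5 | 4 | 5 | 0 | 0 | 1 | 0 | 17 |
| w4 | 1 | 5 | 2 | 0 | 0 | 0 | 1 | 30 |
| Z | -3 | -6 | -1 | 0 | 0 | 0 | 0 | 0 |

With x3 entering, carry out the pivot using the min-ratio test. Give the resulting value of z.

17/5

Ratio test on column x3 — row 1: 20/3 = 20/3; row 2: 19/2 = 19/2; row 3: 17/5 = 17/5; row 4: 30/2 = 15. Minimum is 17/5 at row 3 (w3 leaves); pivot element 5.
Pivot on row 3; the Z-row RHS becomes 0 − (-1)·(17/5) = 17/5.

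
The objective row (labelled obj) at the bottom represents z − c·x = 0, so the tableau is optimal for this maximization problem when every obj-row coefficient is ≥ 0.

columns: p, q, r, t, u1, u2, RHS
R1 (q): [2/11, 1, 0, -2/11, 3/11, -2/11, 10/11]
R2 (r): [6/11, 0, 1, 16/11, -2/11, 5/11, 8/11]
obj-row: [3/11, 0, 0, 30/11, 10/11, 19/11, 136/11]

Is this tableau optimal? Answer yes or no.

Every obj-row coefficient is ≥ 0, so the tableau is optimal.

yes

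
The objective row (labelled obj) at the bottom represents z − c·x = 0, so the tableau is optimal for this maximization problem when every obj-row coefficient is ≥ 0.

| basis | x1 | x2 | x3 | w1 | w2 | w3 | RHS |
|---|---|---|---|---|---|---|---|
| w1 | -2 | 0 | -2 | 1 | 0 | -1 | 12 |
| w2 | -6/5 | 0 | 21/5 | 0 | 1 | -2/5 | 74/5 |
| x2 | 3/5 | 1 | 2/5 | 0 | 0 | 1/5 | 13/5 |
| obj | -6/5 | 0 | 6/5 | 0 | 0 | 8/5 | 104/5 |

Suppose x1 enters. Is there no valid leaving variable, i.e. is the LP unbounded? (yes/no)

no

Column x1 has positive entries in row(s) 3, so the ratio test bounds it — not unbounded.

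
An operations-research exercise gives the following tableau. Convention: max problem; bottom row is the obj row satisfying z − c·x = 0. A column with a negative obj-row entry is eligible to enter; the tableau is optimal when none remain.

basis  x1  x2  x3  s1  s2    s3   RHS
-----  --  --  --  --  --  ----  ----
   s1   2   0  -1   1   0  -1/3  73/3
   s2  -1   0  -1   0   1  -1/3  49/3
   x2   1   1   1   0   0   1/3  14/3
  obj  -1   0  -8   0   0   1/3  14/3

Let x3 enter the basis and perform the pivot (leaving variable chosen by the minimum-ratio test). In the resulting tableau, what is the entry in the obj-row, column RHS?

Ratio test on column x3 — row 1: entry -1 ≤ 0; row 2: entry -1 ≤ 0; row 3: (14/3)/1 = 14/3. Minimum is 14/3 at row 3 (x2 leaves); pivot element 1.
Divide row 3 by 1; eliminate column x3 from the other rows.
obj-row update in column RHS: 14/3 − (-8)·(14/3) = 42.

42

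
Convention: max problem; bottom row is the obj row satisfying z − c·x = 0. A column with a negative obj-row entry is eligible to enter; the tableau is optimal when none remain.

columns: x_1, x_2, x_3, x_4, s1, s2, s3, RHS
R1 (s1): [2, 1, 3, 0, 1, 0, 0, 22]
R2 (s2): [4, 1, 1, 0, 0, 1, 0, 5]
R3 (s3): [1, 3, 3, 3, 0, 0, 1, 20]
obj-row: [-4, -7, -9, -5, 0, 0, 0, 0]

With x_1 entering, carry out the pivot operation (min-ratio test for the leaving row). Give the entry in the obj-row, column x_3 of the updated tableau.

Ratio test on column x_1 — row 1: 22/2 = 11; row 2: 5/4 = 5/4; row 3: 20/1 = 20. Minimum is 5/4 at row 2 (s2 leaves); pivot element 4.
Divide row 2 by 4; eliminate column x_1 from the other rows.
obj-row update in column x_3: -9 − (-4)·(1/4) = -8.

-8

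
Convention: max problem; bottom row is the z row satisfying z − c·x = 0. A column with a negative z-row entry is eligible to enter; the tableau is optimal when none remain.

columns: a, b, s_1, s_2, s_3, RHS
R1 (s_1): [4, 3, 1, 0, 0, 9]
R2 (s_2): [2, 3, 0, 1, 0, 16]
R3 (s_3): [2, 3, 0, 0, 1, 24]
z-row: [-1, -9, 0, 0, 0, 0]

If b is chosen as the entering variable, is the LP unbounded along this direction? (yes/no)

Column b has positive entries in row(s) 1, 2, 3, so the ratio test bounds it — not unbounded.

no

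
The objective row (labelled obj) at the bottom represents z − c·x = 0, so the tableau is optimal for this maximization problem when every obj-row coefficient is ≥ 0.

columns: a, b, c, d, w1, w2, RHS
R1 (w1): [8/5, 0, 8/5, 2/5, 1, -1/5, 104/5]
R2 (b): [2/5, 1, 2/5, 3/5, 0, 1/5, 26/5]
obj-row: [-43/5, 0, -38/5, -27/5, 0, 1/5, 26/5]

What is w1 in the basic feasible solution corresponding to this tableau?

w1 is basic (row 1); its value is the RHS of that row, 104/5.

104/5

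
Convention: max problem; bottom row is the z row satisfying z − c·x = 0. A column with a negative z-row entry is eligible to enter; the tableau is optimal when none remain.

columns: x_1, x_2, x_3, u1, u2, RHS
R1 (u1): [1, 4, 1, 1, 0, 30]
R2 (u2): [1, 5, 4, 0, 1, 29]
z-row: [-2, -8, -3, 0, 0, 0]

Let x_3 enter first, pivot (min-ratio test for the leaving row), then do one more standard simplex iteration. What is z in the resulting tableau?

Ratio test on column x_3 — row 1: 30/1 = 30; row 2: 29/4 = 29/4. Minimum is 29/4 at row 2 (u2 leaves); pivot element 4.
Pivot on row 2; the z-row RHS becomes 0 − (-3)·(29/4) = 87/4.
Next entering variable (most negative z-row entry -17/4): x_2.
Ratio test on column x_2 — row 1: (91/4)/(11/4) = 91/11; row 2: (29/4)/(5/4) = 29/5. Minimum is 29/5 at row 2 (x_3 leaves); pivot element 5/4.
After the second pivot the z-row RHS is 87/4 − (-17/4)·(29/5) = 232/5.

232/5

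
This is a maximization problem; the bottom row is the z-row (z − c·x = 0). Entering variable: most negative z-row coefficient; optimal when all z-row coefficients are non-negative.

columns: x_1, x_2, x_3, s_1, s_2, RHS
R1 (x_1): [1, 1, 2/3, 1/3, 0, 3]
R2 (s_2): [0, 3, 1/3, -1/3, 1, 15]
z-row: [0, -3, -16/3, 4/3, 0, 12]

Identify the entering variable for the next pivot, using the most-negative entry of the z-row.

Negative z-row entries: x_2: -3, x_3: -16/3.
The most negative is -16/3 in column x_3, so x_3 enters.

x_3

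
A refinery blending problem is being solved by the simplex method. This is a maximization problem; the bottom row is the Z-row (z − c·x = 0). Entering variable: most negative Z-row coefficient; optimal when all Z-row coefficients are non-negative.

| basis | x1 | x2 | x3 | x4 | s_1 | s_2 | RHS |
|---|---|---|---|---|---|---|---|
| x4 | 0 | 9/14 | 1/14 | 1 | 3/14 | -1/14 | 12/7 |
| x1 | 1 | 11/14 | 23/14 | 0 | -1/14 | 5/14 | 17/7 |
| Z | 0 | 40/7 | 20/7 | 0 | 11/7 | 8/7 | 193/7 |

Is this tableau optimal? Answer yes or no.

yes

Every Z-row coefficient is ≥ 0, so the tableau is optimal.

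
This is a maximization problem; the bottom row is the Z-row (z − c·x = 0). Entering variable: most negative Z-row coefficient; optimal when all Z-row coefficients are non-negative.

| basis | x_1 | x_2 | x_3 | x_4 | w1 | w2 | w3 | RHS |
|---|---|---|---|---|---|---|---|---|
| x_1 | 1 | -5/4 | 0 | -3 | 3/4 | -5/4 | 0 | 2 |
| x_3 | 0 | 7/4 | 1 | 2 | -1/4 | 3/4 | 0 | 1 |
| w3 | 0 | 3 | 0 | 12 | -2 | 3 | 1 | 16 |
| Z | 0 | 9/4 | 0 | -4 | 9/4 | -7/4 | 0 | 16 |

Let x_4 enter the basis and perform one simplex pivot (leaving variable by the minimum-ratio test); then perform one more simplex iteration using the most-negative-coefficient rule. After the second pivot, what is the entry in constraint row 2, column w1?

Ratio test on column x_4 — row 1: entry -3 ≤ 0; row 2: 1/2 = 1/2; row 3: 16/12 = 4/3. Minimum is 1/2 at row 2 (x_3 leaves); pivot element 2.
Divide row 2 by 2; eliminate column x_4 from the other rows.
Second iteration: most negative Z-row entry is -1/4 in column w2, so w2 enters.
Ratio test on column w2 — row 1: entry -1/8 ≤ 0; row 2: (1/2)/(3/8) = 4/3; row 3: entry -3/2 ≤ 0. Minimum is 4/3 at row 2 (x_4 leaves); pivot element 3/8.
Divide row 2 by 3/8; eliminate column w2 from the other rows.
After both pivots, the entry at constraint row 2, column w1 is -1/3.

-1/3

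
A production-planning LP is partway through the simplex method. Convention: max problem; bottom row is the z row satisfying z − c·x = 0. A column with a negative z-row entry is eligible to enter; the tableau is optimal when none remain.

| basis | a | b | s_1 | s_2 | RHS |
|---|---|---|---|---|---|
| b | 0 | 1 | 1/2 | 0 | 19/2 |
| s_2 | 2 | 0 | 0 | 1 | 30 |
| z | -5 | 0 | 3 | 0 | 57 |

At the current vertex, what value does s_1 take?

s_1 is not in the basis, so in the current basic feasible solution s_1 = 0.

0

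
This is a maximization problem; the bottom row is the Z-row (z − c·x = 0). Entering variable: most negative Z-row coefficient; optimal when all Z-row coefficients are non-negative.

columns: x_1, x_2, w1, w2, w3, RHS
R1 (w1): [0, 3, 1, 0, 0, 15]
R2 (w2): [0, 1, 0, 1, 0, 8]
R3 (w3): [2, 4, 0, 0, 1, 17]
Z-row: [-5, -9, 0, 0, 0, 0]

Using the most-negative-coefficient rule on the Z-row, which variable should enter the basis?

x_2

Negative Z-row entries: x_1: -5, x_2: -9.
The most negative is -9 in column x_2, so x_2 enters.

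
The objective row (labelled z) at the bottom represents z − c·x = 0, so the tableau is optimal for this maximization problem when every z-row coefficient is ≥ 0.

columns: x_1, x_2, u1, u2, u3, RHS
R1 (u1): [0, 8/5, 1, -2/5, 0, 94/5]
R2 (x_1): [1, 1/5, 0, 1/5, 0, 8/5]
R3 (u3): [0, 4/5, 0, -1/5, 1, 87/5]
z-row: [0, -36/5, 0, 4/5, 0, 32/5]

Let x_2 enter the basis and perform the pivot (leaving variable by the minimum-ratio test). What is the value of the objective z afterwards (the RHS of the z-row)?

Ratio test on column x_2 — row 1: (94/5)/(8/5) = 47/4; row 2: (8/5)/(1/5) = 8; row 3: (87/5)/(4/5) = 87/4. Minimum is 8 at row 2 (x_1 leaves); pivot element 1/5.
Pivot on row 2; the z-row RHS becomes 32/5 − (-36/5)·8 = 64.

64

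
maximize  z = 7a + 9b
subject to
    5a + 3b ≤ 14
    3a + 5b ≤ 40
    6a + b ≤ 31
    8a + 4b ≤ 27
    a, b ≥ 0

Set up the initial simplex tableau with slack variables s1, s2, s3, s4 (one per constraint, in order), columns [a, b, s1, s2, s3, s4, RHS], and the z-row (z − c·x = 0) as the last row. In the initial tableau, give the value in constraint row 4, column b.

4

Constraint 4 has coefficient 4 on b.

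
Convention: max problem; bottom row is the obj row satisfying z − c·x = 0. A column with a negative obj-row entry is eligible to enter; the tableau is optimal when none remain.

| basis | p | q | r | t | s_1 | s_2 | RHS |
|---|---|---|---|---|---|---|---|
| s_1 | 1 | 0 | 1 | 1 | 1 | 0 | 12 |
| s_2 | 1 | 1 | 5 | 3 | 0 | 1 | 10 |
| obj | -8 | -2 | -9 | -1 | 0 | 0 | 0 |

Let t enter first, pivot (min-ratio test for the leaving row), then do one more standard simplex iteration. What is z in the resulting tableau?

80

Ratio test on column t — row 1: 12/1 = 12; row 2: 10/3 = 10/3. Minimum is 10/3 at row 2 (s_2 leaves); pivot element 3.
Pivot on row 2; the obj-row RHS becomes 0 − (-1)·(10/3) = 10/3.
Next entering variable (most negative obj-row entry -23/3): p.
Ratio test on column p — row 1: (26/3)/(2/3) = 13; row 2: (10/3)/(1/3) = 10. Minimum is 10 at row 2 (t leaves); pivot element 1/3.
After the second pivot the obj-row RHS is 10/3 − (-23/3)·10 = 80.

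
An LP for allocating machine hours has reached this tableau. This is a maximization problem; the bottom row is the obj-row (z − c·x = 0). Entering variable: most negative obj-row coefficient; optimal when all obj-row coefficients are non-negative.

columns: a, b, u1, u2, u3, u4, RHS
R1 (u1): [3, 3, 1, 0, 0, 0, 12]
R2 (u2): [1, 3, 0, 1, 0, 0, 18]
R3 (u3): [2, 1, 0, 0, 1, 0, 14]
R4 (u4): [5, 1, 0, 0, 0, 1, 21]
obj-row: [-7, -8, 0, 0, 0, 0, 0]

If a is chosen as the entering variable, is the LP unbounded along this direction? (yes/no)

no

Column a has positive entries in row(s) 1, 2, 3, 4, so the ratio test bounds it — not unbounded.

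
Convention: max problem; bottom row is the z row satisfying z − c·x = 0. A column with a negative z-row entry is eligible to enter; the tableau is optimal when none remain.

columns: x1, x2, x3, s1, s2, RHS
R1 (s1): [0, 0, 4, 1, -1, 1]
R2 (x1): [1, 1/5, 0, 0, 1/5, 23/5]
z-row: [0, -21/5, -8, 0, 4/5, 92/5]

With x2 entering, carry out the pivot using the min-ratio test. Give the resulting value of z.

Ratio test on column x2 — row 1: entry 0 ≤ 0; row 2: (23/5)/(1/5) = 23. Minimum is 23 at row 2 (x1 leaves); pivot element 1/5.
Pivot on row 2; the z-row RHS becomes 92/5 − (-21/5)·23 = 115.

115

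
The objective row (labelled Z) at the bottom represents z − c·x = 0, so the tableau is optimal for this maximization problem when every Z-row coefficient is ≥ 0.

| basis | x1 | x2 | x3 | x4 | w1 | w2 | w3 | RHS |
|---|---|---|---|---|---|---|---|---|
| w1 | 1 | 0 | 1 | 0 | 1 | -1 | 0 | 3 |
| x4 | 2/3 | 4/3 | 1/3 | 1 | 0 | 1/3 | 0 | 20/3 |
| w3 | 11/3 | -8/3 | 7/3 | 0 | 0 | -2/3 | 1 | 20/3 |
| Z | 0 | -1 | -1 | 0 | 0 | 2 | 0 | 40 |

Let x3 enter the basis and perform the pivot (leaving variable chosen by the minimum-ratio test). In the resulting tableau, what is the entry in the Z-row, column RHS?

300/7

Ratio test on column x3 — row 1: 3/1 = 3; row 2: (20/3)/(1/3) = 20; row 3: (20/3)/(7/3) = 20/7. Minimum is 20/7 at row 3 (w3 leaves); pivot element 7/3.
Divide row 3 by 7/3; eliminate column x3 from the other rows.
Z-row update in column RHS: 40 − (-1)·(20/7) = 300/7.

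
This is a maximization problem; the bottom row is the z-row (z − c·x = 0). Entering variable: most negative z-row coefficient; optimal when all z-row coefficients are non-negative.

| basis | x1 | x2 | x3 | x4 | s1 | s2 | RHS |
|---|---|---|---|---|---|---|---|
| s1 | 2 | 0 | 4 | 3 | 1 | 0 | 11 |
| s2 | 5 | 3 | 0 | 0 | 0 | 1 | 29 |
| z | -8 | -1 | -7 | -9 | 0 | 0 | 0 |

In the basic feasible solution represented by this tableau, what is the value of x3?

x3 is not in the basis, so in the current basic feasible solution x3 = 0.

0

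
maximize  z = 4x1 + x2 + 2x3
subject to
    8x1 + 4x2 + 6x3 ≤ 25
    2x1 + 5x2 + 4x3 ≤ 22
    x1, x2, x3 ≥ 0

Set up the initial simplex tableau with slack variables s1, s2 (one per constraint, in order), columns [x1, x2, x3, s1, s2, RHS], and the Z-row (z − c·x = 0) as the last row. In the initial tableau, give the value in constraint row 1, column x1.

Constraint 1 has coefficient 8 on x1.

8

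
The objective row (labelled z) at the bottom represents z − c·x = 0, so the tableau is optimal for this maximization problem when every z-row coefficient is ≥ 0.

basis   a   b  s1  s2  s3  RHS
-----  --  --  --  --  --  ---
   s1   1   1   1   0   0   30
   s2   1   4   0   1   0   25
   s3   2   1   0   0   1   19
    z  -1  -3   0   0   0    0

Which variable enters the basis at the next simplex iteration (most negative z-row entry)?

b

Negative z-row entries: a: -1, b: -3.
The most negative is -3 in column b, so b enters.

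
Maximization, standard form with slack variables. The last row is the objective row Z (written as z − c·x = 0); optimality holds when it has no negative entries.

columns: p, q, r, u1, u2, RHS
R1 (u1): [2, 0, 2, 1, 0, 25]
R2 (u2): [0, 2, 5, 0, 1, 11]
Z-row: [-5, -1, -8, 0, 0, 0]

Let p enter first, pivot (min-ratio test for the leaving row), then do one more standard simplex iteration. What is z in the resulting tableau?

Ratio test on column p — row 1: 25/2 = 25/2; row 2: entry 0 ≤ 0. Minimum is 25/2 at row 1 (u1 leaves); pivot element 2.
Pivot on row 1; the Z-row RHS becomes 0 − (-5)·(25/2) = 125/2.
Next entering variable (most negative Z-row entry -3): r.
Ratio test on column r — row 1: (25/2)/1 = 25/2; row 2: 11/5 = 11/5. Minimum is 11/5 at row 2 (u2 leaves); pivot element 5.
After the second pivot the Z-row RHS is 125/2 − (-3)·(11/5) = 691/10.

691/10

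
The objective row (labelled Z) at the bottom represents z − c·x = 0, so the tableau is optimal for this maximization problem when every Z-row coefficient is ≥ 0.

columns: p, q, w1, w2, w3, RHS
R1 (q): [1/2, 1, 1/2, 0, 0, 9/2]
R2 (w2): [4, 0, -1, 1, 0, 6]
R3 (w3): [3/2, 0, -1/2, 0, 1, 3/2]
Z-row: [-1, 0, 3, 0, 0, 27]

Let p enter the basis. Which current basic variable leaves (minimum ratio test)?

w3

Column p entries and ratios — q: (9/2)/(1/2) = 9; w2: 6/4 = 3/2; w3: (3/2)/(3/2) = 1.
Smallest ratio is 1 in the row of w3, so w3 leaves.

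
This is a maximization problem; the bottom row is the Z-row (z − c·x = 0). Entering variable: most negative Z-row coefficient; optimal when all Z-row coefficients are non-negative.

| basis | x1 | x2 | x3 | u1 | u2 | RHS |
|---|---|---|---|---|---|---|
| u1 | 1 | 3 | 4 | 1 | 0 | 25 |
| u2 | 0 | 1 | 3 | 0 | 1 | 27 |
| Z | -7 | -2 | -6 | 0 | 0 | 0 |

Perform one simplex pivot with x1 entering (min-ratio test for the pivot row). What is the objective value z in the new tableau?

175

Ratio test on column x1 — row 1: 25/1 = 25; row 2: entry 0 ≤ 0. Minimum is 25 at row 1 (u1 leaves); pivot element 1.
Pivot on row 1; the Z-row RHS becomes 0 − (-7)·25 = 175.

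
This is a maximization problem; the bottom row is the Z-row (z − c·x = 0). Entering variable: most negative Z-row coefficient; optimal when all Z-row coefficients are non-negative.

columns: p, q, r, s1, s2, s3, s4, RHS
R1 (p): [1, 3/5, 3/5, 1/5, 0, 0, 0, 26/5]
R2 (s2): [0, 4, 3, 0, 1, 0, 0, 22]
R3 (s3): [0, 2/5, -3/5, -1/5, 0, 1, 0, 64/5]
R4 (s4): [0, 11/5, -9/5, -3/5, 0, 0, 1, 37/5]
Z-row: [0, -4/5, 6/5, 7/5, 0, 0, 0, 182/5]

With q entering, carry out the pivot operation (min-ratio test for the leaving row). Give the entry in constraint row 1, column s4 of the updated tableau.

-3/11

Ratio test on column q — row 1: (26/5)/(3/5) = 26/3; row 2: 22/4 = 11/2; row 3: (64/5)/(2/5) = 32; row 4: (37/5)/(11/5) = 37/11. Minimum is 37/11 at row 4 (s4 leaves); pivot element 11/5.
Divide row 4 by 11/5; eliminate column q from the other rows.
Row 1 update in column s4: 0 − (3/5)·(5/11) = -3/11.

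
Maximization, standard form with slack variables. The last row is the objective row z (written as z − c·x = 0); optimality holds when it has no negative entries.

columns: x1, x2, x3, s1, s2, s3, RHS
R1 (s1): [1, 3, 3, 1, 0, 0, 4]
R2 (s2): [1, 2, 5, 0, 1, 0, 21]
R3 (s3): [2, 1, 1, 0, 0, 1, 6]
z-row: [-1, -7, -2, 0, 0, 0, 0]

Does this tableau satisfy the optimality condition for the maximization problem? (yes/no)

no

The z-row has a negative entry -7 in column x2, so it is not optimal.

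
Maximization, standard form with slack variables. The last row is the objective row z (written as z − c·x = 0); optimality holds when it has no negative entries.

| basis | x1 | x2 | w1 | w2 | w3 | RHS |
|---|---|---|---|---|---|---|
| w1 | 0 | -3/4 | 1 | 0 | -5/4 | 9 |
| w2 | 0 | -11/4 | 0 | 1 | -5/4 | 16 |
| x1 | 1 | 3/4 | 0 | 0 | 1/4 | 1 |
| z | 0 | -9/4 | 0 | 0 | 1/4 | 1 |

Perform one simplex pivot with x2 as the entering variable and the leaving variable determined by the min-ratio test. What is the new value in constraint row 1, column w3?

-1

Ratio test on column x2 — row 1: entry -3/4 ≤ 0; row 2: entry -11/4 ≤ 0; row 3: 1/(3/4) = 4/3. Minimum is 4/3 at row 3 (x1 leaves); pivot element 3/4.
Divide row 3 by 3/4; eliminate column x2 from the other rows.
Row 1 update in column w3: -5/4 − (-3/4)·(1/3) = -1.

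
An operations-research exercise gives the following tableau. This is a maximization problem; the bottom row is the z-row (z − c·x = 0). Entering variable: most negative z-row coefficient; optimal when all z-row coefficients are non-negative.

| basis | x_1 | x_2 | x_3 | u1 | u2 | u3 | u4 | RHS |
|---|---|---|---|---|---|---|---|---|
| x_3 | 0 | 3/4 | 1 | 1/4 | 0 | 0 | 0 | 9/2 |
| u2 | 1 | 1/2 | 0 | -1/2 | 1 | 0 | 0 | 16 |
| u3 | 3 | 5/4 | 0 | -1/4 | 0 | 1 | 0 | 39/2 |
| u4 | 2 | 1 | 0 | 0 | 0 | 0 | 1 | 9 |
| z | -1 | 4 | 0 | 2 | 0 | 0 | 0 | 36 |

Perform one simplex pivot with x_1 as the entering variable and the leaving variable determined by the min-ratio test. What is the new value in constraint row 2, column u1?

-1/2

Ratio test on column x_1 — row 1: entry 0 ≤ 0; row 2: 16/1 = 16; row 3: (39/2)/3 = 13/2; row 4: 9/2 = 9/2. Minimum is 9/2 at row 4 (u4 leaves); pivot element 2.
Divide row 4 by 2; eliminate column x_1 from the other rows.
Row 2 update in column u1: -1/2 − 1·0 = -1/2.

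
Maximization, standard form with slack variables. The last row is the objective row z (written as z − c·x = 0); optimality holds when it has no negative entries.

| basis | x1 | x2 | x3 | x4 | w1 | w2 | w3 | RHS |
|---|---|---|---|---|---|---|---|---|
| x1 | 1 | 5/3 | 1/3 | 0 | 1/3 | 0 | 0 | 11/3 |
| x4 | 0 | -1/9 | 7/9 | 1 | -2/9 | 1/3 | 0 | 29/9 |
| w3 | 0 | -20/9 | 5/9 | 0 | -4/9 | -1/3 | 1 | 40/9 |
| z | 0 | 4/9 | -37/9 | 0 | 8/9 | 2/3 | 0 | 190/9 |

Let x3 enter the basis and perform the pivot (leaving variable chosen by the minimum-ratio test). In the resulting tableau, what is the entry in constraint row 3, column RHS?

15/7

Ratio test on column x3 — row 1: (11/3)/(1/3) = 11; row 2: (29/9)/(7/9) = 29/7; row 3: (40/9)/(5/9) = 8. Minimum is 29/7 at row 2 (x4 leaves); pivot element 7/9.
Divide row 2 by 7/9; eliminate column x3 from the other rows.
Row 3 update in column RHS: 40/9 − (5/9)·(29/7) = 15/7.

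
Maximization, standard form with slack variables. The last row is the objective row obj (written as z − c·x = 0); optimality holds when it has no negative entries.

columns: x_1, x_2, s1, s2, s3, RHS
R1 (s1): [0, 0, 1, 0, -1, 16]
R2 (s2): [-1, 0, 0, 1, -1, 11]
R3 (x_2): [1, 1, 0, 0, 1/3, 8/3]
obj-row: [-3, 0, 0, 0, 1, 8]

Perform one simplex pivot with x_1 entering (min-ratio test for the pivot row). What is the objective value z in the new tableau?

Ratio test on column x_1 — row 1: entry 0 ≤ 0; row 2: entry -1 ≤ 0; row 3: (8/3)/1 = 8/3. Minimum is 8/3 at row 3 (x_2 leaves); pivot element 1.
Pivot on row 3; the obj-row RHS becomes 8 − (-3)·(8/3) = 16.

16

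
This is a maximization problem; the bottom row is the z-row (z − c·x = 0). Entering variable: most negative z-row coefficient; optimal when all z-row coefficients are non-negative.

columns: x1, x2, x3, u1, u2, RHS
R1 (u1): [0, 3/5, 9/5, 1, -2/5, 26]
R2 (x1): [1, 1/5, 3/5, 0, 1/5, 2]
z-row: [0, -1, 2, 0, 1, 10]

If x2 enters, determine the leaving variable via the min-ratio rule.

x1

Column x2 entries and ratios — u1: 26/(3/5) = 130/3; x1: 2/(1/5) = 10.
Smallest ratio is 10 in the row of x1, so x1 leaves.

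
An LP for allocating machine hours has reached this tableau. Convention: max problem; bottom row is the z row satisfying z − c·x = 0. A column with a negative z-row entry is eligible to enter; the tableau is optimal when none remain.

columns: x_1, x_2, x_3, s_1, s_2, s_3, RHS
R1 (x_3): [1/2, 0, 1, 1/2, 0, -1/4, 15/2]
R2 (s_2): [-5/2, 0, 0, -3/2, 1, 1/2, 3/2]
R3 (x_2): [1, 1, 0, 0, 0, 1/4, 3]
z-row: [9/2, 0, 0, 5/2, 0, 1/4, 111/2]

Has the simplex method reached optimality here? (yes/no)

Every z-row coefficient is ≥ 0, so the tableau is optimal.

yes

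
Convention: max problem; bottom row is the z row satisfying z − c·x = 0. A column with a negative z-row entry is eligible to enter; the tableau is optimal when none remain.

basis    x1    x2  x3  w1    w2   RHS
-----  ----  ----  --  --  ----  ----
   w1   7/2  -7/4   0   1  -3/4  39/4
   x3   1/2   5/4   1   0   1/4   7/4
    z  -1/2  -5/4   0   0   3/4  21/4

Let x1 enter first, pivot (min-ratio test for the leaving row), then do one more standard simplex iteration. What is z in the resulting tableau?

Ratio test on column x1 — row 1: (39/4)/(7/2) = 39/14; row 2: (7/4)/(1/2) = 7/2. Minimum is 39/14 at row 1 (w1 leaves); pivot element 7/2.
Pivot on row 1; the z-row RHS becomes 21/4 − (-1/2)·(39/14) = 93/14.
Next entering variable (most negative z-row entry -3/2): x2.
Ratio test on column x2 — row 1: entry -1/2 ≤ 0; row 2: (5/14)/(3/2) = 5/21. Minimum is 5/21 at row 2 (x3 leaves); pivot element 3/2.
After the second pivot the z-row RHS is 93/14 − (-3/2)·(5/21) = 7.

7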